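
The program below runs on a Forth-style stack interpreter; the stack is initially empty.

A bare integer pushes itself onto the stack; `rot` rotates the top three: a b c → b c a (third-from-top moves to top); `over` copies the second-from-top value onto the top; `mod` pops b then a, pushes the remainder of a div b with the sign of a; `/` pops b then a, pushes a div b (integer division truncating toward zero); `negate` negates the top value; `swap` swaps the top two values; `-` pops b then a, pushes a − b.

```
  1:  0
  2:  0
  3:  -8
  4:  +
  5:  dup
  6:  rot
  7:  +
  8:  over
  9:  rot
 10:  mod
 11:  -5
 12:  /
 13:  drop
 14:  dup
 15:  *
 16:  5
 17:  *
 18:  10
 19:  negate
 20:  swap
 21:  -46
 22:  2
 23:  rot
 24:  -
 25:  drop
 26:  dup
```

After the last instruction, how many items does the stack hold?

0      → [0]
0      → [0, 0]
-8     → [0, 0, -8]
+      → [0, -8]
dup    → [0, -8, -8]
rot    → [-8, -8, 0]
+      → [-8, -8]
over   → [-8, -8, -8]
rot    → [-8, -8, -8]
mod    → [-8, 0]
-5     → [-8, 0, -5]
/      → [-8, 0]
drop   → [-8]
dup    → [-8, -8]
*      → [64]
5      → [64, 5]
*      → [320]
10     → [320, 10]
negate → [320, -10]
swap   → [-10, 320]
-46    → [-10, 320, -46]
2      → [-10, 320, -46, 2]
rot    → [-10, -46, 2, 320]
-      → [-10, -46, -318]
drop   → [-10, -46]
dup    → [-10, -46, -46]

3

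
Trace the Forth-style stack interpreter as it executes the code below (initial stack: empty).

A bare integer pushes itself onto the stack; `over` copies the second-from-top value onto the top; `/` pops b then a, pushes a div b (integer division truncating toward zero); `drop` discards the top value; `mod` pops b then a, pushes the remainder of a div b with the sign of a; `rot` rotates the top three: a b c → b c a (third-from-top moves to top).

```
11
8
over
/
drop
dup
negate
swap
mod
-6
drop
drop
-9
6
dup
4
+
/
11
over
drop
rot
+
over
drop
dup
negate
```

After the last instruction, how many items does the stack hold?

11     → 11
8      → 11 8
over   → 11 8 11
/      → 11 0
drop   → 11
dup    → 11 11
negate → 11 -11
swap   → -11 11
mod    → 0
-6     → 0 -6
drop   → 0
drop   → (empty)
-9     → -9
6      → -9 6
dup    → -9 6 6
4      → -9 6 6 4
+      → -9 6 10
/      → -9 0
11     → -9 0 11
over   → -9 0 11 0
drop   → -9 0 11
rot    → 0 11 -9
+      → 0 2
over   → 0 2 0
drop   → 0 2
dup    → 0 2 2
negate → 0 2 -2

3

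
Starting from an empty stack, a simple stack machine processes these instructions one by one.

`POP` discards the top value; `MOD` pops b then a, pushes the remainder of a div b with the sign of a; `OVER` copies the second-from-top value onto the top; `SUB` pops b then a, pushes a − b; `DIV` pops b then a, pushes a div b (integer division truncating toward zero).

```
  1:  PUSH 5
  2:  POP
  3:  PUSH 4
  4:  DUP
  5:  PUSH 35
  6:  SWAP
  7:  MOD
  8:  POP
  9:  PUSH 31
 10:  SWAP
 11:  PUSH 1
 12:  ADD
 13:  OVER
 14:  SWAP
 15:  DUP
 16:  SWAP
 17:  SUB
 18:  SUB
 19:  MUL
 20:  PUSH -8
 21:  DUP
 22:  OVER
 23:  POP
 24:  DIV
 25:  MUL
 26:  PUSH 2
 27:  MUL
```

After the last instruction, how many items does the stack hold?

PUSH 5   5
POP      (empty)
PUSH 4   4
DUP      4 4
PUSH 35  4 4 35
SWAP     4 35 4
MOD      4 3
POP      4
PUSH 31  4 31
SWAP     31 4
PUSH 1   31 4 1
ADD      31 5
OVER     31 5 31
SWAP     31 31 5
DUP      31 31 5 5
SWAP     31 31 5 5
SUB      31 31 0
SUB      31 31
MUL      961
PUSH -8  961 -8
DUP      961 -8 -8
OVER     961 -8 -8 -8
POP      961 -8 -8
DIV      961 1
MUL      961
PUSH 2   961 2
MUL      1922

1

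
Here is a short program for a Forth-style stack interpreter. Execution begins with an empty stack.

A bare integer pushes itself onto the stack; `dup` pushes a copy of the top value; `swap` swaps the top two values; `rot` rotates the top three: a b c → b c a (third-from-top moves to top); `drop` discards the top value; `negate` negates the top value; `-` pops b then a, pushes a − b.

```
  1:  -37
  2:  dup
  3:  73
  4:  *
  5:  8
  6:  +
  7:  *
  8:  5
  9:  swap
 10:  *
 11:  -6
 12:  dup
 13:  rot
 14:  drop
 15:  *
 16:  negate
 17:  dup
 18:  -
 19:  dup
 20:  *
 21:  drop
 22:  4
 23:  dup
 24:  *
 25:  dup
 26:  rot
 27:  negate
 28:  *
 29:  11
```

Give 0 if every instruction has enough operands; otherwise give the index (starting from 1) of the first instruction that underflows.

-37    -> [-37]
dup    -> [-37, -37]
73     -> [-37, -37, 73]
*      -> [-37, -2701]
8      -> [-37, -2701, 8]
+      -> [-37, -2693]
*      -> [99641]
5      -> [99641, 5]
swap   -> [5, 99641]
*      -> [498205]
-6     -> [498205, -6]
dup    -> [498205, -6, -6]
rot    -> [-6, -6, 498205]
drop   -> [-6, -6]
*      -> [36]
negate -> [-36]
dup    -> [-36, -36]
-      -> [0]
dup    -> [0, 0]
*      -> [0]
drop   -> []
4      -> [4]
dup    -> [4, 4]
*      -> [16]
dup    -> [16, 16]
rot  — needs 3 operands, stack has 2 → underflow

26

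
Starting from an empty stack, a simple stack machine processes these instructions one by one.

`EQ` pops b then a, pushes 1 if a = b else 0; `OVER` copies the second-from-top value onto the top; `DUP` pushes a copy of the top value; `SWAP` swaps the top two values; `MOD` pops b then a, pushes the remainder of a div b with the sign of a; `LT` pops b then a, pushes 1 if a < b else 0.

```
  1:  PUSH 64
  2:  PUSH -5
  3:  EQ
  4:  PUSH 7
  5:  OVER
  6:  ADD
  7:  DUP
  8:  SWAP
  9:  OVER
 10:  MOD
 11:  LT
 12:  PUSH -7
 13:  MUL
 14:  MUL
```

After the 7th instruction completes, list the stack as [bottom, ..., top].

PUSH 64 → 64
PUSH -5 → 64 -5
EQ      → 0
PUSH 7  → 0 7
OVER    → 0 7 0
ADD     → 0 7
DUP     → 0 7 7

[0, 7, 7]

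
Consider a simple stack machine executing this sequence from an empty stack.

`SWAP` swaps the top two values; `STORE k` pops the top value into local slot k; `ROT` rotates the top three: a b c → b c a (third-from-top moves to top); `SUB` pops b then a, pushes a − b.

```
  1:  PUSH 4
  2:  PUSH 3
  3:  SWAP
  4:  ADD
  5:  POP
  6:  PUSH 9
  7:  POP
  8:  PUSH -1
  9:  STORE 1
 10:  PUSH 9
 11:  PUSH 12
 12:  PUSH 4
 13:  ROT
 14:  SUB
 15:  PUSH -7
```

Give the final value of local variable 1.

-1

PUSH 4   4
PUSH 3   4 3
SWAP     3 4
ADD      7
POP      (empty)
PUSH 9   9
POP      (empty)
PUSH -1  -1
STORE 1  (empty)
PUSH 9   9
PUSH 12  9 12
PUSH 4   9 12 4
ROT      12 4 9
SUB      12 -5
PUSH -7  12 -5 -7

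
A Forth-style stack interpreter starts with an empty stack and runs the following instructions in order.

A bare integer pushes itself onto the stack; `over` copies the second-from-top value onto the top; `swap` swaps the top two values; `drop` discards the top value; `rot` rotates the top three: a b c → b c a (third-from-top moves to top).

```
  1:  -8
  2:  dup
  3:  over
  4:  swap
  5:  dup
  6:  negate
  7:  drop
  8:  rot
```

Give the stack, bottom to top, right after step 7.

-8     → -8
dup    → -8 -8
over   → -8 -8 -8
swap   → -8 -8 -8
dup    → -8 -8 -8 -8
negate → -8 -8 -8 8
drop   → -8 -8 -8

[-8, -8, -8]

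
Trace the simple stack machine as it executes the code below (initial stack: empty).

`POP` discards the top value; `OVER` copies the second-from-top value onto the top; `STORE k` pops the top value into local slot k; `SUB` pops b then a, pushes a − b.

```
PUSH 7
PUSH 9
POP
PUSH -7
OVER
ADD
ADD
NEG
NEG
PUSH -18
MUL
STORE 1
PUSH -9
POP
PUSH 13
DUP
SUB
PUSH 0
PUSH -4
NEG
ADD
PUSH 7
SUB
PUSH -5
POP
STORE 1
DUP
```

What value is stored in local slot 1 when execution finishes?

-3

PUSH 7   : 7
PUSH 9   : 7 9
POP      : 7
PUSH -7  : 7 -7
OVER     : 7 -7 7
ADD      : 7 0
ADD      : 7
NEG      : -7
NEG      : 7
PUSH -18 : 7 -18
MUL      : -126
STORE 1  : (empty)
PUSH -9  : -9
POP      : (empty)
PUSH 13  : 13
DUP      : 13 13
SUB      : 0
PUSH 0   : 0 0
PUSH -4  : 0 0 -4
NEG      : 0 0 4
ADD      : 0 4
PUSH 7   : 0 4 7
SUB      : 0 -3
PUSH -5  : 0 -3 -5
POP      : 0 -3
STORE 1  : 0
DUP      : 0 0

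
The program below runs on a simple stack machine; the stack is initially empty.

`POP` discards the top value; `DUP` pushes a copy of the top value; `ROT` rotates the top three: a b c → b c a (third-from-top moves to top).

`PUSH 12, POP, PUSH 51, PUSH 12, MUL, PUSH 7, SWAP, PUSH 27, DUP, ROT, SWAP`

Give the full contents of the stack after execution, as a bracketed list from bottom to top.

PUSH 12  [12]
POP      []
PUSH 51  [51]
PUSH 12  [51, 12]
MUL      [612]
PUSH 7   [612, 7]
SWAP     [7, 612]
PUSH 27  [7, 612, 27]
DUP      [7, 612, 27, 27]
ROT      [7, 27, 27, 612]
SWAP     [7, 27, 612, 27]

[7, 27, 612, 27]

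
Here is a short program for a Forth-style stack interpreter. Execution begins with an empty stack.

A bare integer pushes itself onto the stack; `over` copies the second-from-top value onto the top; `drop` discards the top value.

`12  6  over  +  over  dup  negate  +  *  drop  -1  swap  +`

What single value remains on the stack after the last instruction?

11

12     -> [12]
6      -> [12, 6]
over   -> [12, 6, 12]
+      -> [12, 18]
over   -> [12, 18, 12]
dup    -> [12, 18, 12, 12]
negate -> [12, 18, 12, -12]
+      -> [12, 18, 0]
*      -> [12, 0]
drop   -> [12]
-1     -> [12, -1]
swap   -> [-1, 12]
+      -> [11]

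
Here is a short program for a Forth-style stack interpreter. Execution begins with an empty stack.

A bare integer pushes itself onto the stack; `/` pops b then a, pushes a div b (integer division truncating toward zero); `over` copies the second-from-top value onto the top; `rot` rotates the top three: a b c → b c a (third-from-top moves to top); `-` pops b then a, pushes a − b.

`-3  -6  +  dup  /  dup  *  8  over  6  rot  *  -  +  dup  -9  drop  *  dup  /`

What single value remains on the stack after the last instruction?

-3   → -3
-6   → -3 -6
+    → -9
dup  → -9 -9
/    → 1
dup  → 1 1
*    → 1
8    → 1 8
over → 1 8 1
6    → 1 8 1 6
rot  → 1 1 6 8
*    → 1 1 48
-    → 1 -47
+    → -46
dup  → -46 -46
-9   → -46 -46 -9
drop → -46 -46
*    → 2116
dup  → 2116 2116
/    → 1

1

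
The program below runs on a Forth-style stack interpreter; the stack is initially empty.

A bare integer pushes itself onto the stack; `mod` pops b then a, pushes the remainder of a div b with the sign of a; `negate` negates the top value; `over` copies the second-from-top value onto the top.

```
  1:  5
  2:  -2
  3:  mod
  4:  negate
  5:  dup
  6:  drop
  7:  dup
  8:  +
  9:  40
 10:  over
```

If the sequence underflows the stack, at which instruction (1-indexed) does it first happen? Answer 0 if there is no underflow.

0

5       5
-2      5 -2
mod     1
negate  -1
dup     -1 -1
drop    -1
dup     -1 -1
+       -2
40      -2 40
over    -2 40 -2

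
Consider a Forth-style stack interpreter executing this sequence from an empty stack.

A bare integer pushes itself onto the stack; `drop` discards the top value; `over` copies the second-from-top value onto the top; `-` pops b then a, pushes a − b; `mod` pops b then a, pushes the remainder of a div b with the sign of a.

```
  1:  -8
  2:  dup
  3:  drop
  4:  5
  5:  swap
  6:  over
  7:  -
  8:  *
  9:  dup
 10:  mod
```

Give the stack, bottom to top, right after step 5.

-8   -> -8
dup  -> -8 -8
drop -> -8
5    -> -8 5
swap -> 5 -8

[5, -8]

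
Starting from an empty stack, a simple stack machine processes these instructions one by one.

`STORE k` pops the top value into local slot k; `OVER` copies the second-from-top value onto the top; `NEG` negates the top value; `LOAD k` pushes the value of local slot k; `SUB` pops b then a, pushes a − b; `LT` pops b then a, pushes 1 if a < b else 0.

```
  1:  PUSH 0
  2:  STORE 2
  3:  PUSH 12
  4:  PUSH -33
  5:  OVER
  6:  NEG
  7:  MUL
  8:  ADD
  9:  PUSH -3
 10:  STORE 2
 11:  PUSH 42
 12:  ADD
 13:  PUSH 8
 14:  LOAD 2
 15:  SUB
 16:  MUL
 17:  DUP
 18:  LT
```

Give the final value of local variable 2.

-3

PUSH 0   -> 0
STORE 2  -> (empty)
PUSH 12  -> 12
PUSH -33 -> 12 -33
OVER     -> 12 -33 12
NEG      -> 12 -33 -12
MUL      -> 12 396
ADD      -> 408
PUSH -3  -> 408 -3
STORE 2  -> 408
PUSH 42  -> 408 42
ADD      -> 450
PUSH 8   -> 450 8
LOAD 2   -> 450 8 -3
SUB      -> 450 11
MUL      -> 4950
DUP      -> 4950 4950
LT       -> 0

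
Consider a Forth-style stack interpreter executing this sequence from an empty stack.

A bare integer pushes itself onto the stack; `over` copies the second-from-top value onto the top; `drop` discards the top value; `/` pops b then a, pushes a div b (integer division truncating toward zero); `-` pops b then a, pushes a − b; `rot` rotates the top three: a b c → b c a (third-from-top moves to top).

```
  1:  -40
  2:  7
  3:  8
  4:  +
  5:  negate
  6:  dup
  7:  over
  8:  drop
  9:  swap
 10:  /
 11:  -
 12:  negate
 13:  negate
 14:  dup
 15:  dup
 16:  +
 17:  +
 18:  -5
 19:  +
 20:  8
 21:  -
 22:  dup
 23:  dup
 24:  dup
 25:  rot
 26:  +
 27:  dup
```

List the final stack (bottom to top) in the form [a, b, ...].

[-136, -136, -272, -272]

-40    -> -40
7      -> -40 7
8      -> -40 7 8
+      -> -40 15
negate -> -40 -15
dup    -> -40 -15 -15
over   -> -40 -15 -15 -15
drop   -> -40 -15 -15
swap   -> -40 -15 -15
/      -> -40 1
-      -> -41
negate -> 41
negate -> -41
dup    -> -41 -41
dup    -> -41 -41 -41
+      -> -41 -82
+      -> -123
-5     -> -123 -5
+      -> -128
8      -> -128 8
-      -> -136
dup    -> -136 -136
dup    -> -136 -136 -136
dup    -> -136 -136 -136 -136
rot    -> -136 -136 -136 -136
+      -> -136 -136 -272
dup    -> -136 -136 -272 -272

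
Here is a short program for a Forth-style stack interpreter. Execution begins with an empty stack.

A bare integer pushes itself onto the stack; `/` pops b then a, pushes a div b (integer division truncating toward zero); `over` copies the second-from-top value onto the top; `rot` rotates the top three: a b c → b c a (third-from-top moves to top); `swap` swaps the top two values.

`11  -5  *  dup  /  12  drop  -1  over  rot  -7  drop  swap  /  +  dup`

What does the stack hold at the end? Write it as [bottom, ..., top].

11   → [11]
-5   → [11, -5]
*    → [-55]
dup  → [-55, -55]
/    → [1]
12   → [1, 12]
drop → [1]
-1   → [1, -1]
over → [1, -1, 1]
rot  → [-1, 1, 1]
-7   → [-1, 1, 1, -7]
drop → [-1, 1, 1]
swap → [-1, 1, 1]
/    → [-1, 1]
+    → [0]
dup  → [0, 0]

[0, 0]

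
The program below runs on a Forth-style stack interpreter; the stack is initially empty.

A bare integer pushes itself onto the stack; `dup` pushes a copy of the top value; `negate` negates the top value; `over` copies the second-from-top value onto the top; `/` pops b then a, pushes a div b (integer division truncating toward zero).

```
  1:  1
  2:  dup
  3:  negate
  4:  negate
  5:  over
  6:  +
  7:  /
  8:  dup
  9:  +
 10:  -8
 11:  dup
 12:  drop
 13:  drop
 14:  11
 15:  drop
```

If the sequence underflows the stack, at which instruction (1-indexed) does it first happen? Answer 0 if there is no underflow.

1      : [1]
dup    : [1, 1]
negate : [1, -1]
negate : [1, 1]
over   : [1, 1, 1]
+      : [1, 2]
/      : [0]
dup    : [0, 0]
+      : [0]
-8     : [0, -8]
dup    : [0, -8, -8]
drop   : [0, -8]
drop   : [0]
11     : [0, 11]
drop   : [0]

0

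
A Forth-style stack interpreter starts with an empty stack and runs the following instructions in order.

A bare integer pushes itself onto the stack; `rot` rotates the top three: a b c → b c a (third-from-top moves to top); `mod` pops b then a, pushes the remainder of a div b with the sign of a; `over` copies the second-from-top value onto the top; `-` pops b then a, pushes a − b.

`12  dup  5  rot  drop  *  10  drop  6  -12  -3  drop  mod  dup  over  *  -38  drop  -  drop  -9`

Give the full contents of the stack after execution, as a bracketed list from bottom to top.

12   → [12]
dup  → [12, 12]
5    → [12, 12, 5]
rot  → [12, 5, 12]
drop → [12, 5]
*    → [60]
10   → [60, 10]
drop → [60]
6    → [60, 6]
-12  → [60, 6, -12]
-3   → [60, 6, -12, -3]
drop → [60, 6, -12]
mod  → [60, 6]
dup  → [60, 6, 6]
over → [60, 6, 6, 6]
*    → [60, 6, 36]
-38  → [60, 6, 36, -38]
drop → [60, 6, 36]
-    → [60, -30]
drop → [60]
-9   → [60, -9]

[60, -9]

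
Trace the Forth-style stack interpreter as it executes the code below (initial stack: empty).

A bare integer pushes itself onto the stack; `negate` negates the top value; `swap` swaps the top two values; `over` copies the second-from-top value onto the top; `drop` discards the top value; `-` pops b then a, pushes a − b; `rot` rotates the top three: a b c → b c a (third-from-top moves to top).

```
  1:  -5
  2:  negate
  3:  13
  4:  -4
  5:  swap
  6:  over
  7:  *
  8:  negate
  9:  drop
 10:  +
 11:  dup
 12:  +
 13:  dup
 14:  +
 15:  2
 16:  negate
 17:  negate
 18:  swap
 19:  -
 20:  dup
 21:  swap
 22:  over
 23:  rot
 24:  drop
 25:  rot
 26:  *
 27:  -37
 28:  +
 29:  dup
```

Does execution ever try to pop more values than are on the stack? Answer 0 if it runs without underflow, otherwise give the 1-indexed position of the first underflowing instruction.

-5     -> -5
negate -> 5
13     -> 5 13
-4     -> 5 13 -4
swap   -> 5 -4 13
over   -> 5 -4 13 -4
*      -> 5 -4 -52
negate -> 5 -4 52
drop   -> 5 -4
+      -> 1
dup    -> 1 1
+      -> 2
dup    -> 2 2
+      -> 4
2      -> 4 2
negate -> 4 -2
negate -> 4 2
swap   -> 2 4
-      -> -2
dup    -> -2 -2
swap   -> -2 -2
over   -> -2 -2 -2
rot    -> -2 -2 -2
drop   -> -2 -2
rot  — needs 3 operands, stack has 2 → underflow

25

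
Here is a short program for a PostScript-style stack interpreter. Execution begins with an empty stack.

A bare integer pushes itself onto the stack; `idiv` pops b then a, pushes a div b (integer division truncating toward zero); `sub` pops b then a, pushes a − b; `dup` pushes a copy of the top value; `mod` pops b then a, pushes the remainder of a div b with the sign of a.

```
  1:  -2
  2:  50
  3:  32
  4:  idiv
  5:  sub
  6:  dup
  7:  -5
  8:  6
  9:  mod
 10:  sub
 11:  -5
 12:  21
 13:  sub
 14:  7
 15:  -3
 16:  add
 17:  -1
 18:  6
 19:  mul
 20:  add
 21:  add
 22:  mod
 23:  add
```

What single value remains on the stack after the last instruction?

-1

-2   -> -2
50   -> -2 50
32   -> -2 50 32
idiv -> -2 1
sub  -> -3
dup  -> -3 -3
-5   -> -3 -3 -5
6    -> -3 -3 -5 6
mod  -> -3 -3 -5
sub  -> -3 2
-5   -> -3 2 -5
21   -> -3 2 -5 21
sub  -> -3 2 -26
7    -> -3 2 -26 7
-3   -> -3 2 -26 7 -3
add  -> -3 2 -26 4
-1   -> -3 2 -26 4 -1
6    -> -3 2 -26 4 -1 6
mul  -> -3 2 -26 4 -6
add  -> -3 2 -26 -2
add  -> -3 2 -28
mod  -> -3 2
add  -> -1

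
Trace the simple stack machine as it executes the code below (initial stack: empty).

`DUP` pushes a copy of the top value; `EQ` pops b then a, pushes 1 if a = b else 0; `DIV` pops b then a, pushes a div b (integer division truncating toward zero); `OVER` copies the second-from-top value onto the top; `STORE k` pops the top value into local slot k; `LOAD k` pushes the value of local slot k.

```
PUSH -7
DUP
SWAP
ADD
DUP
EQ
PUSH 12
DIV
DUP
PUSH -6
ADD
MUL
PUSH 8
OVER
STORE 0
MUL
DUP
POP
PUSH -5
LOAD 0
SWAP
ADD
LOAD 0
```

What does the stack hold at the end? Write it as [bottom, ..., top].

[0, -5, 0]

PUSH -7 : [-7]
DUP     : [-7, -7]
SWAP    : [-7, -7]
ADD     : [-14]
DUP     : [-14, -14]
EQ      : [1]
PUSH 12 : [1, 12]
DIV     : [0]
DUP     : [0, 0]
PUSH -6 : [0, 0, -6]
ADD     : [0, -6]
MUL     : [0]
PUSH 8  : [0, 8]
OVER    : [0, 8, 0]
STORE 0 : [0, 8]
MUL     : [0]
DUP     : [0, 0]
POP     : [0]
PUSH -5 : [0, -5]
LOAD 0  : [0, -5, 0]
SWAP    : [0, 0, -5]
ADD     : [0, -5]
LOAD 0  : [0, -5, 0]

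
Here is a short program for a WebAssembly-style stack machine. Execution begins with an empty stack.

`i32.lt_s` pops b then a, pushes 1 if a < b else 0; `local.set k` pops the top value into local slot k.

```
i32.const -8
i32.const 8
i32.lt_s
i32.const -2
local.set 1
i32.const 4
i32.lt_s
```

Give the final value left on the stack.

1

i32.const -8 → [-8]
i32.const 8  → [-8, 8]
i32.lt_s     → [1]
i32.const -2 → [1, -2]
local.set 1  → [1]
i32.const 4  → [1, 4]
i32.lt_s     → [1]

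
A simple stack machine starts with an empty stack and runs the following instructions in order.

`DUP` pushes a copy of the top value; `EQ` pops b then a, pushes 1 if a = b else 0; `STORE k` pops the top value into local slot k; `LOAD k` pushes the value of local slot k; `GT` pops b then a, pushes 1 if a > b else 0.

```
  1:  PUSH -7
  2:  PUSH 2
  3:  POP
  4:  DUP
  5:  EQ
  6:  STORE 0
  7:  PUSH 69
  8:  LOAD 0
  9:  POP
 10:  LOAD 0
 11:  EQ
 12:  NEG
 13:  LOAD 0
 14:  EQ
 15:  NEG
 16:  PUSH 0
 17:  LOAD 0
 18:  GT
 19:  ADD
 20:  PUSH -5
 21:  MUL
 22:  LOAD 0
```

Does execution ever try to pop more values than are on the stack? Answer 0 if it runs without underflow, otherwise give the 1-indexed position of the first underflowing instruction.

PUSH -7 -> [-7]
PUSH 2  -> [-7, 2]
POP     -> [-7]
DUP     -> [-7, -7]
EQ      -> [1]
STORE 0 -> []
PUSH 69 -> [69]
LOAD 0  -> [69, 1]
POP     -> [69]
LOAD 0  -> [69, 1]
EQ      -> [0]
NEG     -> [0]
LOAD 0  -> [0, 1]
EQ      -> [0]
NEG     -> [0]
PUSH 0  -> [0, 0]
LOAD 0  -> [0, 0, 1]
GT      -> [0, 0]
ADD     -> [0]
PUSH -5 -> [0, -5]
MUL     -> [0]
LOAD 0  -> [0, 1]

0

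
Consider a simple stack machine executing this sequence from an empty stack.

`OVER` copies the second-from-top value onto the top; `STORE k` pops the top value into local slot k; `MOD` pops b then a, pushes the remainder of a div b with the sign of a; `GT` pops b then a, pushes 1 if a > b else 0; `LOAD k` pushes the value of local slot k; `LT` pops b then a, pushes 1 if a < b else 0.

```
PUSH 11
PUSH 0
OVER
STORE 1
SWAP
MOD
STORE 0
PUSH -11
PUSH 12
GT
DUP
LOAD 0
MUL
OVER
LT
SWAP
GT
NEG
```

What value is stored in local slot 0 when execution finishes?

PUSH 11  -> 11
PUSH 0   -> 11 0
OVER     -> 11 0 11
STORE 1  -> 11 0
SWAP     -> 0 11
MOD      -> 0
STORE 0  -> (empty)
PUSH -11 -> -11
PUSH 12  -> -11 12
GT       -> 0
DUP      -> 0 0
LOAD 0   -> 0 0 0
MUL      -> 0 0
OVER     -> 0 0 0
LT       -> 0 0
SWAP     -> 0 0
GT       -> 0
NEG      -> 0

0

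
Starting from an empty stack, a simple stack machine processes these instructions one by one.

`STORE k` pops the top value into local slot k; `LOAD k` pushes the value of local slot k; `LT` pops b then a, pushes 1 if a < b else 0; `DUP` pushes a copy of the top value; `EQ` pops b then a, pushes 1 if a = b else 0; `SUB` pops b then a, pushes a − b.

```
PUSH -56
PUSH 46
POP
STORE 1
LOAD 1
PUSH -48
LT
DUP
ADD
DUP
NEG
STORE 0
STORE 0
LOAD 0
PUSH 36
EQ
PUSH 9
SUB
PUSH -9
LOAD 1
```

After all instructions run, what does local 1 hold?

PUSH -56 → [-56]
PUSH 46  → [-56, 46]
POP      → [-56]
STORE 1  → []
LOAD 1   → [-56]
PUSH -48 → [-56, -48]
LT       → [1]
DUP      → [1, 1]
ADD      → [2]
DUP      → [2, 2]
NEG      → [2, -2]
STORE 0  → [2]
STORE 0  → []
LOAD 0   → [2]
PUSH 36  → [2, 36]
EQ       → [0]
PUSH 9   → [0, 9]
SUB      → [-9]
PUSH -9  → [-9, -9]
LOAD 1   → [-9, -9, -56]

-56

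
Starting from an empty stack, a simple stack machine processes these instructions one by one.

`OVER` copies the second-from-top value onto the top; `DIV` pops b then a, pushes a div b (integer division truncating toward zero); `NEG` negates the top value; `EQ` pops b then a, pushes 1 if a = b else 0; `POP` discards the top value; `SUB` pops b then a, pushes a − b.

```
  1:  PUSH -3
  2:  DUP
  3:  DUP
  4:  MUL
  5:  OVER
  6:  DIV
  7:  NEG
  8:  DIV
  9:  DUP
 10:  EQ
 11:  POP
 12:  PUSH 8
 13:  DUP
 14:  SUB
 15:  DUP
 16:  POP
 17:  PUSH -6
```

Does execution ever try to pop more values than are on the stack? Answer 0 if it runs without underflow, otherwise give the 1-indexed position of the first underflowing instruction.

PUSH -3  -3
DUP      -3 -3
DUP      -3 -3 -3
MUL      -3 9
OVER     -3 9 -3
DIV      -3 -3
NEG      -3 3
DIV      -1
DUP      -1 -1
EQ       1
POP      (empty)
PUSH 8   8
DUP      8 8
SUB      0
DUP      0 0
POP      0
PUSH -6  0 -6

0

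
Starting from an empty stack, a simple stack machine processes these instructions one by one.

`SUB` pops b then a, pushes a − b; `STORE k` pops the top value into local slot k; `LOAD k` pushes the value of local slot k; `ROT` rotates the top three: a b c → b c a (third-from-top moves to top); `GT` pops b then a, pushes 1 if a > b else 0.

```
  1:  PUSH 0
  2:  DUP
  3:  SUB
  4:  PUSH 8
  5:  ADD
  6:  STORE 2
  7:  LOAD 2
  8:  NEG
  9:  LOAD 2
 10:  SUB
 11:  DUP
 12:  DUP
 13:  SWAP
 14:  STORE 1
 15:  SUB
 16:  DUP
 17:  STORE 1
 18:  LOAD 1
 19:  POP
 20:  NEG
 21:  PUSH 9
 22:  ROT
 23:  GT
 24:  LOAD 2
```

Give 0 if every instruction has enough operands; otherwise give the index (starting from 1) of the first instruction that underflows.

PUSH 0  : 0
DUP     : 0 0
SUB     : 0
PUSH 8  : 0 8
ADD     : 8
STORE 2 : (empty)
LOAD 2  : 8
NEG     : -8
LOAD 2  : -8 8
SUB     : -16
DUP     : -16 -16
DUP     : -16 -16 -16
SWAP    : -16 -16 -16
STORE 1 : -16 -16
SUB     : 0
DUP     : 0 0
STORE 1 : 0
LOAD 1  : 0 0
POP     : 0
NEG     : 0
PUSH 9  : 0 9
ROT  — needs 3 operands, stack has 2 → underflow

22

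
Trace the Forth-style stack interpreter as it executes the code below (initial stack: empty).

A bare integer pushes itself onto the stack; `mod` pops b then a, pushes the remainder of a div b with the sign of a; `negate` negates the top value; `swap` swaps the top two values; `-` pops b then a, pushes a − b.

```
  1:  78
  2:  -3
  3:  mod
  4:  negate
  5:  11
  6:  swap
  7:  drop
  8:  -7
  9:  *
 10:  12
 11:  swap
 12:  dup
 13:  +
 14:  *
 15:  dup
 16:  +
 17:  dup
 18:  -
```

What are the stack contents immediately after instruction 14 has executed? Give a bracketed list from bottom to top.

78     -> 78
-3     -> 78 -3
mod    -> 0
negate -> 0
11     -> 0 11
swap   -> 11 0
drop   -> 11
-7     -> 11 -7
*      -> -77
12     -> -77 12
swap   -> 12 -77
dup    -> 12 -77 -77
+      -> 12 -154
*      -> -1848

[-1848]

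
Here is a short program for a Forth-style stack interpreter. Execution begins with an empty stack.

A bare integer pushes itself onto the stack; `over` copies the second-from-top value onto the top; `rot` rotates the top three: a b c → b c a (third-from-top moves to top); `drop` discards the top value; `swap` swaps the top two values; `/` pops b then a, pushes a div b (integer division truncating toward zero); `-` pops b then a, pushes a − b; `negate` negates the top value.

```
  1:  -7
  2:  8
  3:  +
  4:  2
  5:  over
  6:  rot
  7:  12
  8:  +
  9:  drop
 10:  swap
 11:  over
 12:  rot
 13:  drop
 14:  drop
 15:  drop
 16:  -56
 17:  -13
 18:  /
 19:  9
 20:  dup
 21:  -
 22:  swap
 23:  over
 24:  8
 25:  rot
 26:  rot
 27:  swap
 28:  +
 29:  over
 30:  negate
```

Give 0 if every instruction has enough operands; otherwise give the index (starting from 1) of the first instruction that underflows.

-7     -> [-7]
8      -> [-7, 8]
+      -> [1]
2      -> [1, 2]
over   -> [1, 2, 1]
rot    -> [2, 1, 1]
12     -> [2, 1, 1, 12]
+      -> [2, 1, 13]
drop   -> [2, 1]
swap   -> [1, 2]
over   -> [1, 2, 1]
rot    -> [2, 1, 1]
drop   -> [2, 1]
drop   -> [2]
drop   -> []
-56    -> [-56]
-13    -> [-56, -13]
/      -> [4]
9      -> [4, 9]
dup    -> [4, 9, 9]
-      -> [4, 0]
swap   -> [0, 4]
over   -> [0, 4, 0]
8      -> [0, 4, 0, 8]
rot    -> [0, 0, 8, 4]
rot    -> [0, 8, 4, 0]
swap   -> [0, 8, 0, 4]
+      -> [0, 8, 4]
over   -> [0, 8, 4, 8]
negate -> [0, 8, 4, -8]

0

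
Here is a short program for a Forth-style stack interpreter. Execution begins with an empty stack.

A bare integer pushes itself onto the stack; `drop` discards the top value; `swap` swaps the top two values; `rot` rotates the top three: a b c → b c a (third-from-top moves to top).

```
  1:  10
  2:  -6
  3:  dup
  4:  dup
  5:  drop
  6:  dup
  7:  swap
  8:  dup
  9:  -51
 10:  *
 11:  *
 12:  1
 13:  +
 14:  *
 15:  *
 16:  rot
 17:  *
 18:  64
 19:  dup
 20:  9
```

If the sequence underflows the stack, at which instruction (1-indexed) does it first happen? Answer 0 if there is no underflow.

10   → 10
-6   → 10 -6
dup  → 10 -6 -6
dup  → 10 -6 -6 -6
drop → 10 -6 -6
dup  → 10 -6 -6 -6
swap → 10 -6 -6 -6
dup  → 10 -6 -6 -6 -6
-51  → 10 -6 -6 -6 -6 -51
*    → 10 -6 -6 -6 306
*    → 10 -6 -6 -1836
1    → 10 -6 -6 -1836 1
+    → 10 -6 -6 -1835
*    → 10 -6 11010
*    → 10 -66060
rot  — needs 3 operands, stack has 2 → underflow

16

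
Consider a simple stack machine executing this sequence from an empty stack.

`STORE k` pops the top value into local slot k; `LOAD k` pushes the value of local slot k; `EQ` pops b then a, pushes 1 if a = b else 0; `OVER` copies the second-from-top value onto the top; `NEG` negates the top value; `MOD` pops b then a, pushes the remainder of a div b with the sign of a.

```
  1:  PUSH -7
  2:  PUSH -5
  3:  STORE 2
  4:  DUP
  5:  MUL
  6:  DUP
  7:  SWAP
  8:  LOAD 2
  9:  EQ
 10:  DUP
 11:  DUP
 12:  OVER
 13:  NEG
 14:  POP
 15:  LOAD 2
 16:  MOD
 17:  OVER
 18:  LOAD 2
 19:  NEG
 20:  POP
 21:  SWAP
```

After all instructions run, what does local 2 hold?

PUSH -7 : -7
PUSH -5 : -7 -5
STORE 2 : -7
DUP     : -7 -7
MUL     : 49
DUP     : 49 49
SWAP    : 49 49
LOAD 2  : 49 49 -5
EQ      : 49 0
DUP     : 49 0 0
DUP     : 49 0 0 0
OVER    : 49 0 0 0 0
NEG     : 49 0 0 0 0
POP     : 49 0 0 0
LOAD 2  : 49 0 0 0 -5
MOD     : 49 0 0 0
OVER    : 49 0 0 0 0
LOAD 2  : 49 0 0 0 0 -5
NEG     : 49 0 0 0 0 5
POP     : 49 0 0 0 0
SWAP    : 49 0 0 0 0

-5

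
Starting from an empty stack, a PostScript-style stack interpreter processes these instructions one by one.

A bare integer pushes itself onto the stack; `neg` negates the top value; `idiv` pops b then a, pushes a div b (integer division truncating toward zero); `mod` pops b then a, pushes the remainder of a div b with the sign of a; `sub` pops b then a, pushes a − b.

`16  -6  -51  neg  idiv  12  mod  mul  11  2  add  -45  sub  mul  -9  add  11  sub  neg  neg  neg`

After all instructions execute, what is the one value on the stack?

16   → 16
-6   → 16 -6
-51  → 16 -6 -51
neg  → 16 -6 51
idiv → 16 0
12   → 16 0 12
mod  → 16 0
mul  → 0
11   → 0 11
2    → 0 11 2
add  → 0 13
-45  → 0 13 -45
sub  → 0 58
mul  → 0
-9   → 0 -9
add  → -9
11   → -9 11
sub  → -20
neg  → 20
neg  → -20
neg  → 20

20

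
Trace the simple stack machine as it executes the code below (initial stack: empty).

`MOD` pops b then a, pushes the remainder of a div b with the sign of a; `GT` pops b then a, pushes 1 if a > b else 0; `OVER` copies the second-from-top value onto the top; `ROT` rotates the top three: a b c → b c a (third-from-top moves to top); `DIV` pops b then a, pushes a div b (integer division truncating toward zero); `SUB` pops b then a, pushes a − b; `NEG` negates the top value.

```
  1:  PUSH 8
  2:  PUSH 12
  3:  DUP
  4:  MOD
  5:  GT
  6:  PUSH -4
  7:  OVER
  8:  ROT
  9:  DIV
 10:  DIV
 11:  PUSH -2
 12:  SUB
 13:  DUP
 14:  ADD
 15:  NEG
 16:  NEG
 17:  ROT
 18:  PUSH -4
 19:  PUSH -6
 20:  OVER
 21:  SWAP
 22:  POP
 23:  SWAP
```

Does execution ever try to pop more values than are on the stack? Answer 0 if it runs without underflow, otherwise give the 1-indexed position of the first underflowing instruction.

17

PUSH 8  : [8]
PUSH 12 : [8, 12]
DUP     : [8, 12, 12]
MOD     : [8, 0]
GT      : [1]
PUSH -4 : [1, -4]
OVER    : [1, -4, 1]
ROT     : [-4, 1, 1]
DIV     : [-4, 1]
DIV     : [-4]
PUSH -2 : [-4, -2]
SUB     : [-2]
DUP     : [-2, -2]
ADD     : [-4]
NEG     : [4]
NEG     : [-4]
ROT  — needs 3 operands, stack has 1 → underflow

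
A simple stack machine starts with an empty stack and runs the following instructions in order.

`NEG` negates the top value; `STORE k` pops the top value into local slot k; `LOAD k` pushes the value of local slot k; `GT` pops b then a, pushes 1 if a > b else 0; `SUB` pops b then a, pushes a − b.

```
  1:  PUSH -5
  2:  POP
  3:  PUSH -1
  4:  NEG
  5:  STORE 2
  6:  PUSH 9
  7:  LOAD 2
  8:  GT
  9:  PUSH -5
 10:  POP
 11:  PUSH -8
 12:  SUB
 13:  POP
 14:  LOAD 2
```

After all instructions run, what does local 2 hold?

PUSH -5 → -5
POP     → (empty)
PUSH -1 → -1
NEG     → 1
STORE 2 → (empty)
PUSH 9  → 9
LOAD 2  → 9 1
GT      → 1
PUSH -5 → 1 -5
POP     → 1
PUSH -8 → 1 -8
SUB     → 9
POP     → (empty)
LOAD 2  → 1

1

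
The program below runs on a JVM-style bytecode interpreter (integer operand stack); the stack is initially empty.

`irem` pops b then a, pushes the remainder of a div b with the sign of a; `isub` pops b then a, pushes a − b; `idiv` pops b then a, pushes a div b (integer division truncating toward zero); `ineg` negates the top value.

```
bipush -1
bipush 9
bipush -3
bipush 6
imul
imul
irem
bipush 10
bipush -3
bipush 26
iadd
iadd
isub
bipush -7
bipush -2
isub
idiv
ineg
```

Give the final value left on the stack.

-6

bipush -1 -> -1
bipush 9  -> -1 9
bipush -3 -> -1 9 -3
bipush 6  -> -1 9 -3 6
imul      -> -1 9 -18
imul      -> -1 -162
irem      -> -1
bipush 10 -> -1 10
bipush -3 -> -1 10 -3
bipush 26 -> -1 10 -3 26
iadd      -> -1 10 23
iadd      -> -1 33
isub      -> -34
bipush -7 -> -34 -7
bipush -2 -> -34 -7 -2
isub      -> -34 -5
idiv      -> 6
ineg      -> -6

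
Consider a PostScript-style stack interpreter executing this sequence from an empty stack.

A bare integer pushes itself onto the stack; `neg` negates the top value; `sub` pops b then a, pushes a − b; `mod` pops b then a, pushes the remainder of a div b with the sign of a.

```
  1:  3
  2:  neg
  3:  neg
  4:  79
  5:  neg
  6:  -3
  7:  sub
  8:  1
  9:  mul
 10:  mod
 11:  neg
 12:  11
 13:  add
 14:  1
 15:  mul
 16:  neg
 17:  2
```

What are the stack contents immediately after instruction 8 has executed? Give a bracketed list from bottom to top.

[3, -76, 1]

3   -> [3]
neg -> [-3]
neg -> [3]
79  -> [3, 79]
neg -> [3, -79]
-3  -> [3, -79, -3]
sub -> [3, -76]
1   -> [3, -76, 1]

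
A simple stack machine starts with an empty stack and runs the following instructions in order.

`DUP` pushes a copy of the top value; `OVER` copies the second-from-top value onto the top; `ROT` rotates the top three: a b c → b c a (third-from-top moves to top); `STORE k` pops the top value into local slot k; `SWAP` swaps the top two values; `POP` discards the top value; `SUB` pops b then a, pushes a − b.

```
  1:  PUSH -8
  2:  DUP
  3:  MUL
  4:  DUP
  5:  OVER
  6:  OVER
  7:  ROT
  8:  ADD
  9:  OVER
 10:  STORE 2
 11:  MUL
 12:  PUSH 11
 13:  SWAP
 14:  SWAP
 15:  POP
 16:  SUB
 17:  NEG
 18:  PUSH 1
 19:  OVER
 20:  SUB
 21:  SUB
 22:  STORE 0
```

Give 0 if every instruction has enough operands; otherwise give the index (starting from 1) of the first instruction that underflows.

PUSH -8 -> [-8]
DUP     -> [-8, -8]
MUL     -> [64]
DUP     -> [64, 64]
OVER    -> [64, 64, 64]
OVER    -> [64, 64, 64, 64]
ROT     -> [64, 64, 64, 64]
ADD     -> [64, 64, 128]
OVER    -> [64, 64, 128, 64]
STORE 2 -> [64, 64, 128]
MUL     -> [64, 8192]
PUSH 11 -> [64, 8192, 11]
SWAP    -> [64, 11, 8192]
SWAP    -> [64, 8192, 11]
POP     -> [64, 8192]
SUB     -> [-8128]
NEG     -> [8128]
PUSH 1  -> [8128, 1]
OVER    -> [8128, 1, 8128]
SUB     -> [8128, -8127]
SUB     -> [16255]
STORE 0 -> []

0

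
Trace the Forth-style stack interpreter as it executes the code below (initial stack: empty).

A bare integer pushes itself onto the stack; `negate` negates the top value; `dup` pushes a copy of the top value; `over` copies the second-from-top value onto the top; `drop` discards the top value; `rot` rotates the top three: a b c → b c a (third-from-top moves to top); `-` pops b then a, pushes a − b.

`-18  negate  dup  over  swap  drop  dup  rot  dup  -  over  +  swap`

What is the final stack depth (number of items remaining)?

3

-18    → -18
negate → 18
dup    → 18 18
over   → 18 18 18
swap   → 18 18 18
drop   → 18 18
dup    → 18 18 18
rot    → 18 18 18
dup    → 18 18 18 18
-      → 18 18 0
over   → 18 18 0 18
+      → 18 18 18
swap   → 18 18 18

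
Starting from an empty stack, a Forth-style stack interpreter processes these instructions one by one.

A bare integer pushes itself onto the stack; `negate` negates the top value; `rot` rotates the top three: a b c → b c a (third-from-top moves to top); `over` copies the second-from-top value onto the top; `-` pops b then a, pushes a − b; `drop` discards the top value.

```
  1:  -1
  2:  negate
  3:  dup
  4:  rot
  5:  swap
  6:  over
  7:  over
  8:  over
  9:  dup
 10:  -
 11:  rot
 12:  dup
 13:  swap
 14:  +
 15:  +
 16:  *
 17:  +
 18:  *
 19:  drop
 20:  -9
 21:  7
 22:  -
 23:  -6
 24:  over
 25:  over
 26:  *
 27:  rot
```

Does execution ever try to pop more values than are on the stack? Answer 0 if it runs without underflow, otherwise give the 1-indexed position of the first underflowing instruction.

-1     → -1
negate → 1
dup    → 1 1
rot  — needs 3 operands, stack has 2 → underflow

4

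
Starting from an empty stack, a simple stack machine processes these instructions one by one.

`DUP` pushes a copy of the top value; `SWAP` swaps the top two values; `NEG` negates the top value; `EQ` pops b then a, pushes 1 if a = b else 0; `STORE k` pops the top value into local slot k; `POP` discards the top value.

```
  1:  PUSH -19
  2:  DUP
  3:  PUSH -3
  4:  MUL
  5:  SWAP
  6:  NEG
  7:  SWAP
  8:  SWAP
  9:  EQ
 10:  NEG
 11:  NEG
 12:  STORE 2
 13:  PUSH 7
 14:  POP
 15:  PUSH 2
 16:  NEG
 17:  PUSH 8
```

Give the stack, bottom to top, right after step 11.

PUSH -19 → -19
DUP      → -19 -19
PUSH -3  → -19 -19 -3
MUL      → -19 57
SWAP     → 57 -19
NEG      → 57 19
SWAP     → 19 57
SWAP     → 57 19
EQ       → 0
NEG      → 0
NEG      → 0

[0]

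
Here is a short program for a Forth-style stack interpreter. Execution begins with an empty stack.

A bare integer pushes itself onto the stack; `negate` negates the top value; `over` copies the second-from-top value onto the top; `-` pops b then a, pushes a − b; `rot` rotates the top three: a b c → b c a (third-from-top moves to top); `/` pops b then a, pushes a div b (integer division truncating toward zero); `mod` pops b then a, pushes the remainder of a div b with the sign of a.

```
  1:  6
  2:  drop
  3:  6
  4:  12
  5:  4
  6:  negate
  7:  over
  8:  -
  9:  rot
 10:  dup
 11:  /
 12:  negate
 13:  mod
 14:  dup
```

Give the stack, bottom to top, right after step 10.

[12, -16, 6, 6]

6      -> 6
drop   -> (empty)
6      -> 6
12     -> 6 12
4      -> 6 12 4
negate -> 6 12 -4
over   -> 6 12 -4 12
-      -> 6 12 -16
rot    -> 12 -16 6
dup    -> 12 -16 6 6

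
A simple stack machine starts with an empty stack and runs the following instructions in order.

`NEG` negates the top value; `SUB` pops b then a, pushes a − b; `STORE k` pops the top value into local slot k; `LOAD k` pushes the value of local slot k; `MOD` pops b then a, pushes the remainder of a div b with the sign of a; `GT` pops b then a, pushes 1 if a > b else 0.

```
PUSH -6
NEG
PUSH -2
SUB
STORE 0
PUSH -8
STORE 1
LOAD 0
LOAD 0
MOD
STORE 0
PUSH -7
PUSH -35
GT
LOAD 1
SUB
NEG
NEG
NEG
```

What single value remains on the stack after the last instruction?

-9

PUSH -6   [-6]
NEG       [6]
PUSH -2   [6, -2]
SUB       [8]
STORE 0   []
PUSH -8   [-8]
STORE 1   []
LOAD 0    [8]
LOAD 0    [8, 8]
MOD       [0]
STORE 0   []
PUSH -7   [-7]
PUSH -35  [-7, -35]
GT        [1]
LOAD 1    [1, -8]
SUB       [9]
NEG       [-9]
NEG       [9]
NEG       [-9]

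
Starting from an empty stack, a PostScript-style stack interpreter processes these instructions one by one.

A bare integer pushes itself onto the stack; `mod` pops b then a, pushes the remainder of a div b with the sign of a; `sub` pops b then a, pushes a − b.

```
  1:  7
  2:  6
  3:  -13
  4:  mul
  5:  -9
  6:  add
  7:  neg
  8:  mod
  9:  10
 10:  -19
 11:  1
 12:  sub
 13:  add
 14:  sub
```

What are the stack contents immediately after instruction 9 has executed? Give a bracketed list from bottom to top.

[7, 10]

7   : 7
6   : 7 6
-13 : 7 6 -13
mul : 7 -78
-9  : 7 -78 -9
add : 7 -87
neg : 7 87
mod : 7
10  : 7 10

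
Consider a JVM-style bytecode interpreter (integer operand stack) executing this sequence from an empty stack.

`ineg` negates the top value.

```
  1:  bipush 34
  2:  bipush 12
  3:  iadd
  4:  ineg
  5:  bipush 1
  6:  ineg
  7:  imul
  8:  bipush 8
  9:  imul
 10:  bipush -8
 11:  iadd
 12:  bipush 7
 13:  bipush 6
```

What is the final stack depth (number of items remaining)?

bipush 34 → [34]
bipush 12 → [34, 12]
iadd      → [46]
ineg      → [-46]
bipush 1  → [-46, 1]
ineg      → [-46, -1]
imul      → [46]
bipush 8  → [46, 8]
imul      → [368]
bipush -8 → [368, -8]
iadd      → [360]
bipush 7  → [360, 7]
bipush 6  → [360, 7, 6]

3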